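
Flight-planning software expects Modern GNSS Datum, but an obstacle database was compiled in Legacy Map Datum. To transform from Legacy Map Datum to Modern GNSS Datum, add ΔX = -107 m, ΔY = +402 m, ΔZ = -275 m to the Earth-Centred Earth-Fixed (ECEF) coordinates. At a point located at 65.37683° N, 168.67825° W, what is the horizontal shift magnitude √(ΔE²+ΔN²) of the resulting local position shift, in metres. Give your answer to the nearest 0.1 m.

437.6 m

The local east axis at (φ, λ) is (−sin λ, cos λ, 0), so ΔE = −sin(-168.67825°)·(-107) + cos(-168.67825°)·402 = -415.18 m.
The local north axis is (−sin φ cos λ, −sin φ sin λ, cos φ), giving ΔN = -95.377 + 71.744 − 114.578 = -138.21 m.
Horizontal magnitude = √(ΔE² + ΔN²) = √((-415.18)² + (-138.21)²) = 437.58 m.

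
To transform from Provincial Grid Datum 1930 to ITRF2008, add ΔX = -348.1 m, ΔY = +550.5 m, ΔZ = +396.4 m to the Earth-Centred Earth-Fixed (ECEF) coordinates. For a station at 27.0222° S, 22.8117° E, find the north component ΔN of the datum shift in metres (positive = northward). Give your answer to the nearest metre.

ΔN = 304 m

The local north axis is (−sin φ cos λ, −sin φ sin λ, cos φ), giving ΔN = -145.784 + 96.969 + 353.125 = 304.31 m.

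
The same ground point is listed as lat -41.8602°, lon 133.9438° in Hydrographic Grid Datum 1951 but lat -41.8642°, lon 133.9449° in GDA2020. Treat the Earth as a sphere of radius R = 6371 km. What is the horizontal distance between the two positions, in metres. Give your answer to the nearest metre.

Δφ = -41.8642° − -41.8602° = -0.0040°; Δλ = 133.9449° − 133.9438° = +0.0011°.
1° along a meridian = πR/180 = 111195 m.
ΔN = Δφ × 111195 = -444.8 m; ΔE = Δλ × 111195 × cos(-41.8602°) = +0.0011 × 111195 × 0.744775 = 91.1 m.
Distance = √(ΔE² + ΔN²) = √(91.1² + (-444.8)²) = 454.0 m.

454 m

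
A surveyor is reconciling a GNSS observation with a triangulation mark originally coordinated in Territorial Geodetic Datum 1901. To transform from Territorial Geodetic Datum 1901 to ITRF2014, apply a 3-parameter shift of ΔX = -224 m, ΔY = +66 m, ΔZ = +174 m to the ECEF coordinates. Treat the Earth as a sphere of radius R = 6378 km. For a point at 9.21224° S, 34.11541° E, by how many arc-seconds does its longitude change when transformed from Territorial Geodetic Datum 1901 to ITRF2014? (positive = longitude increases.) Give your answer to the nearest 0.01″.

sin φ = -0.160092, cos φ = 0.987102, sin λ = 0.560862, cos λ = 0.827910.
East component: ΔE = −sin λ·ΔX + cos λ·ΔY = −(0.560862)(-224) + (0.827910)(66) = 180.28 m.
1° of latitude spans πR/180 = 111317 m; at latitude φ, 1° of longitude spans that × cos φ = 109881.3 m, so Δλ = 180.28 / 109881.3 × 3600 = 5.906″.

Δλ = 5.91″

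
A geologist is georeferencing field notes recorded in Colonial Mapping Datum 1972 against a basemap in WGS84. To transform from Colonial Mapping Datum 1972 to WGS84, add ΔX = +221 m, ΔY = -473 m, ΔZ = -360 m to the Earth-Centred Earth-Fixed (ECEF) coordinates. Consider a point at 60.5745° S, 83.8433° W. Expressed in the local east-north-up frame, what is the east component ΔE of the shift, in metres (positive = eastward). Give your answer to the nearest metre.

ΔE = 169 m

At φ = -60.5745°, λ = -83.8433°: sin φ = -0.870995, cos φ = 0.491291, sin λ = -0.994232, cos λ = 0.107248.
ΔE = −sin λ·ΔX + cos λ·ΔY = −(-0.994232)·(221) + (0.107248)·(-473) = 169.00 m.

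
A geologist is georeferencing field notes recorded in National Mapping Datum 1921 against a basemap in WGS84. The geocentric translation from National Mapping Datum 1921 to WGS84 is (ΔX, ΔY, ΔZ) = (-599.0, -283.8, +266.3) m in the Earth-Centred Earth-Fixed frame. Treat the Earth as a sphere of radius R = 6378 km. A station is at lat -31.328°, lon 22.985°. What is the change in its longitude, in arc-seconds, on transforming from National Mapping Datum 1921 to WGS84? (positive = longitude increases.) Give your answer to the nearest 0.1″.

Δλ = -1.0″

sin φ = -0.519937, cos φ = 0.854205, sin λ = 0.390490, cos λ = 0.920607.
East component: ΔE = −sin λ·ΔX + cos λ·ΔY = −(0.390490)(-599.0) + (0.920607)(-283.8) = -27.36 m.
1° of latitude spans πR/180 = 111317 m; at latitude φ, 1° of longitude spans that × cos φ = 95087.6 m, so Δλ = -27.36 / 95087.6 × 3600 = -1.036″.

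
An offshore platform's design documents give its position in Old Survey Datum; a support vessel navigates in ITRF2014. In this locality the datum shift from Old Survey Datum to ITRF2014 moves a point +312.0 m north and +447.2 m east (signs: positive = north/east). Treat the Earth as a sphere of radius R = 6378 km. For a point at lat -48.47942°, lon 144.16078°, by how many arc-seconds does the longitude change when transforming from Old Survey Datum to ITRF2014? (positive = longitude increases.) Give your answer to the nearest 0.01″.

Δλ = 21.82″

At latitude -48.47942°, cos φ = 0.662889.
One radian of longitude at latitude φ spans R cos φ, so Δλ = ΔE / (R cos φ) = 447.2 / (6378000 × 0.662889) = 1.0577e-04 rad = 21.817″.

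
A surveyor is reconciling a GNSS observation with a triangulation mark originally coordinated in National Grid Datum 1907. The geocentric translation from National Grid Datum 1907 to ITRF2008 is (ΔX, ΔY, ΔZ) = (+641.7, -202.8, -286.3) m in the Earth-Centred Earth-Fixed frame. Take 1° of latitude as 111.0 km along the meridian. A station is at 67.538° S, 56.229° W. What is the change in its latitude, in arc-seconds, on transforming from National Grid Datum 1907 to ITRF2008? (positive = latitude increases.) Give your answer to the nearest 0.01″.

sin φ = -0.924133, cos φ = 0.382071, sin λ = -0.831266, cos λ = 0.555875.
North component: ΔN = −sin φ cos λ·ΔX − sin φ sin λ·ΔY + cos φ·ΔZ = −(-0.924133)(0.555875)(641.7) − (-0.924133)(-0.831266)(-202.8) + (0.382071)(-286.3) = 376.05 m.
1° of latitude spans 111000 m, so Δφ = 376.05 / 111000 × 3600 = 12.196″.

Δφ = 12.20″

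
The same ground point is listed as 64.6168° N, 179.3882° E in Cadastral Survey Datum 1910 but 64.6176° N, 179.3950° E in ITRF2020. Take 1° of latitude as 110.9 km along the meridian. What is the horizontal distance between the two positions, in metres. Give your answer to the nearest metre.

335 m

Δφ = 64.6176° − 64.6168° = +0.0008°; Δλ = 179.3950° − 179.3882° = +0.0068°.
ΔN = Δφ × 110900 = 88.7 m; ΔE = Δλ × 110900 × cos(64.6168°) = +0.0068 × 110900 × 0.428670 = 323.3 m.
Distance = √(ΔE² + ΔN²) = √(323.3² + 88.7²) = 335.2 m.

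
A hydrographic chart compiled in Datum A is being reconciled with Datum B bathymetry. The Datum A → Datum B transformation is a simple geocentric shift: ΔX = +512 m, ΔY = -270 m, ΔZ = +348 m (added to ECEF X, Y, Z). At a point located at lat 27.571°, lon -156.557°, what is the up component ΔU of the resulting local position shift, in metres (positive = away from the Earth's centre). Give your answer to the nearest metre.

ΔU = -160 m

The local up (radial) axis is (cos φ cos λ, cos φ sin λ, sin φ), giving ΔU = -416.393 + 95.218 + 161.071 = -160.10 m.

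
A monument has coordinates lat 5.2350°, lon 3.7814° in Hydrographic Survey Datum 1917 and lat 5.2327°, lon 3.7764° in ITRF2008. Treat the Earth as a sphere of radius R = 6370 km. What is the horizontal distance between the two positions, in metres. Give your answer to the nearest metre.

610 m

Δφ = 5.2327° − 5.2350° = -0.0023°; Δλ = 3.7764° − 3.7814° = -0.0050°.
1° along a meridian = πR/180 = 111177 m.
ΔN = Δφ × 111177 = -255.7 m; ΔE = Δλ × 111177 × cos(5.2350°) = -0.0050 × 111177 × 0.995829 = -553.6 m.
Distance = √(ΔE² + ΔN²) = √((-553.6)² + (-255.7)²) = 609.8 m.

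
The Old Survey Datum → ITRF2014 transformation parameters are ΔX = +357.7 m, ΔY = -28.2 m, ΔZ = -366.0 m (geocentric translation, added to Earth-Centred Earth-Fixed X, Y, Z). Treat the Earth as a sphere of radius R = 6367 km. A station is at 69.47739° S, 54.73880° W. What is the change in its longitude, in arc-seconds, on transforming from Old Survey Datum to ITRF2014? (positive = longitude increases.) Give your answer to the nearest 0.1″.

sin φ = -0.936534, cos φ = 0.350577, sin λ = -0.816529, cos λ = 0.577305.
East component: ΔE = −sin λ·ΔX + cos λ·ΔY = −(-0.816529)(357.7) + (0.577305)(-28.2) = 275.79 m.
1° of latitude spans πR/180 = 111125 m; at latitude φ, 1° of longitude spans that × cos φ = 38957.9 m, so Δλ = 275.79 / 38957.9 × 3600 = 25.485″.

Δλ = 25.5″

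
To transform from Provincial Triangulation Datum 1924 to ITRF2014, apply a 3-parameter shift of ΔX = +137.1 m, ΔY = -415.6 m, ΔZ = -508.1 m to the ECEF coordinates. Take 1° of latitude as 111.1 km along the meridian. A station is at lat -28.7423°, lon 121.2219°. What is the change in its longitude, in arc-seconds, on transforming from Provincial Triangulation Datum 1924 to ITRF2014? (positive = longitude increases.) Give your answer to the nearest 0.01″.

Δλ = 3.63″

sin φ = -0.480871, cos φ = 0.876791, sin λ = 0.855166, cos λ = -0.518354.
East component: ΔE = −sin λ·ΔX + cos λ·ΔY = −(0.855166)(137.1) + (-0.518354)(-415.6) = 98.18 m.
1° of latitude spans 111100 m; at latitude φ, 1° of longitude spans that × cos φ = 97411.5 m, so Δλ = 98.18 / 97411.5 × 3600 = 3.629″.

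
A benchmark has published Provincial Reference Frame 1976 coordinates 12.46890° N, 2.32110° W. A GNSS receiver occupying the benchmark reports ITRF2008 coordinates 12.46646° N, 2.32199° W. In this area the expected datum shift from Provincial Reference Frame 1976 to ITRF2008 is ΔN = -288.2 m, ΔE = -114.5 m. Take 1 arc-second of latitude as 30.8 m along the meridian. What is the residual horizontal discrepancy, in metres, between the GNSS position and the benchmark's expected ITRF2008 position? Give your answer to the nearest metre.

25 m

Observed coordinate differences: Δφ = -0.00244°, Δλ = -0.00089°.
Converting to metres (1° lat = 110880 m, cos φ = 0.976413): observed ΔN = -270.5 m, observed ΔE = -96.4 m.
Subtracting the expected shift leaves a residual of -270.5 − (-288.2) = 17.7 m north and -96.4 − (-114.5) = 18.1 m east.
Residual distance = √(17.7² + 18.1²) = 25.3 m.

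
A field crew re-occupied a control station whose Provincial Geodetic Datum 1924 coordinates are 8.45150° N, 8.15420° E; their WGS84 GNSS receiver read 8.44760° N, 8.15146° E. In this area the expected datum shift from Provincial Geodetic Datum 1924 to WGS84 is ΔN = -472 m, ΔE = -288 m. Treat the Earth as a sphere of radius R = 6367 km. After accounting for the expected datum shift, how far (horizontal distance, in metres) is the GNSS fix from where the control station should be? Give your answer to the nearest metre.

Observed coordinate differences: Δφ = -0.00390°, Δλ = -0.00274°.
Converting to metres (1° lat = 111125 m, cos φ = 0.989141): observed ΔN = -433.4 m, observed ΔE = -301.2 m.
Subtracting the expected shift leaves a residual of -433.4 − (-472) = 38.6 m north and -301.2 − (-288) = -13.2 m east.
Residual distance = √(38.6² + (-13.2)²) = 40.8 m.

41 m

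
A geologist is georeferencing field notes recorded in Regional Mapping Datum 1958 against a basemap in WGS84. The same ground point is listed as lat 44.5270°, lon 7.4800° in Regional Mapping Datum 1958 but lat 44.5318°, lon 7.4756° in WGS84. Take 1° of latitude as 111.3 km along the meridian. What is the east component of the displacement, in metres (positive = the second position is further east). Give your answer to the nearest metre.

Δφ = 44.5318° − 44.5270° = +0.0048°; Δλ = 7.4756° − 7.4800° = -0.0044°.
ΔN = Δφ × 111300 = 534.2 m; ΔE = Δλ × 111300 × cos(44.5270°) = -0.0044 × 111300 × 0.712920 = -349.1 m.

ΔE = -349 m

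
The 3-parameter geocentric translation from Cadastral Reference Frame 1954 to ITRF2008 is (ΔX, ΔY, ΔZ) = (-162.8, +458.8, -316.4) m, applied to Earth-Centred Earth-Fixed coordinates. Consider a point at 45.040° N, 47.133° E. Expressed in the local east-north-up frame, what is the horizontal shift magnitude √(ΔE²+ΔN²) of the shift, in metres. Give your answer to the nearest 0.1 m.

577.0 m

The local east axis at (φ, λ) is (−sin λ, cos λ, 0), so ΔE = −sin(47.133°)·(-162.8) + cos(47.133°)·458.8 = 431.44 m.
The local north axis is (−sin φ cos λ, −sin φ sin λ, cos φ), giving ΔN = 78.369 − 237.945 − 223.572 = -383.15 m.
Horizontal magnitude = √(ΔE² + ΔN²) = √(431.44² + (-383.15)²) = 577.01 m.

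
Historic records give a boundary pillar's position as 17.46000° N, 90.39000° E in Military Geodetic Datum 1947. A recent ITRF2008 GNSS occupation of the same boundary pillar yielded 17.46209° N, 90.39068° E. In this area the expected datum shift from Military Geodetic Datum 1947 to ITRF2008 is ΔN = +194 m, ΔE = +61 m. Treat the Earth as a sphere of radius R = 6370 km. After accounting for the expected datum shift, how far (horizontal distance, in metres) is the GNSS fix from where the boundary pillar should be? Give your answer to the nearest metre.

Observed coordinate differences: Δφ = +0.00209°, Δλ = +0.00068°.
Converting to metres (1° lat = 111177 m, cos φ = 0.953927): observed ΔN = 232.4 m, observed ΔE = 72.1 m.
Subtracting the expected shift leaves a residual of 232.4 − (194) = 38.4 m north and 72.1 − (61) = 11.1 m east.
Residual distance = √(38.4² + 11.1²) = 39.9 m.

40 m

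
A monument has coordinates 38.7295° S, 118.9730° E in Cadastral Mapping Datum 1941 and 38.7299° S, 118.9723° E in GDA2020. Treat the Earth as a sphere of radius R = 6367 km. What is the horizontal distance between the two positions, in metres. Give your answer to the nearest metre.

Δφ = -38.7299° − -38.7295° = -0.0004°; Δλ = 118.9723° − 118.9730° = -0.0007°.
1° along a meridian = πR/180 = 111125 m.
ΔN = Δφ × 111125 = -44.5 m; ΔE = Δλ × 111125 × cos(-38.7295°) = -0.0007 × 111125 × 0.780108 = -60.7 m.
Distance = √(ΔE² + ΔN²) = √((-60.7)² + (-44.5)²) = 75.2 m.

75 m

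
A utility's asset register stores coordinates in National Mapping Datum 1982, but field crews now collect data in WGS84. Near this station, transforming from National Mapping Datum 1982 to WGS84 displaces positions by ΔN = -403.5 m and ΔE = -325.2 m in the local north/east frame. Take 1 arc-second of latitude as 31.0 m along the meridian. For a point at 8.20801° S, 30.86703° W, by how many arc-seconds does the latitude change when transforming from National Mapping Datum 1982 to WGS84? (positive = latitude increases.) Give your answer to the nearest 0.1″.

Δφ = -13.0″

1″ of latitude = 31.00 m, so Δφ = -403.5 / 31.00 = -13.016″.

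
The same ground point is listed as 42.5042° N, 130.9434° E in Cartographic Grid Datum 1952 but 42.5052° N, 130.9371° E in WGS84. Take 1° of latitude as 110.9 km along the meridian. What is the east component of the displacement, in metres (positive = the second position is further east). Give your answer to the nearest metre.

Δφ = 42.5052° − 42.5042° = +0.0010°; Δλ = 130.9371° − 130.9434° = -0.0063°.
ΔN = Δφ × 110900 = 110.9 m; ΔE = Δλ × 110900 × cos(42.5042°) = -0.0063 × 110900 × 0.737228 = -515.1 m.

ΔE = -515 m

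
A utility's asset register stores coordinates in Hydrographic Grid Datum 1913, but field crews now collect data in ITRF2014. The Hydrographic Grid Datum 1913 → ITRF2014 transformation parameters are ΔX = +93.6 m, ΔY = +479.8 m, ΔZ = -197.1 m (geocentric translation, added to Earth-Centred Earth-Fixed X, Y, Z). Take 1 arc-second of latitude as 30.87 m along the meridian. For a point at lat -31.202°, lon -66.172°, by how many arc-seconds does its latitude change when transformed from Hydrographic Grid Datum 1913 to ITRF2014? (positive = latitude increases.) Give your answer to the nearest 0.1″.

sin φ = -0.518057, cos φ = 0.855346, sin λ = -0.914762, cos λ = 0.403992.
North component: ΔN = −sin φ cos λ·ΔX − sin φ sin λ·ΔY + cos φ·ΔZ = −(-0.518057)(0.403992)(93.6) − (-0.518057)(-0.914762)(479.8) + (0.855346)(-197.1) = -376.38 m.
1° of latitude spans 3600 × 30.87 = 111132 m, so Δφ = -376.38 / 111132 × 3600 = -12.192″.

Δφ = -12.2″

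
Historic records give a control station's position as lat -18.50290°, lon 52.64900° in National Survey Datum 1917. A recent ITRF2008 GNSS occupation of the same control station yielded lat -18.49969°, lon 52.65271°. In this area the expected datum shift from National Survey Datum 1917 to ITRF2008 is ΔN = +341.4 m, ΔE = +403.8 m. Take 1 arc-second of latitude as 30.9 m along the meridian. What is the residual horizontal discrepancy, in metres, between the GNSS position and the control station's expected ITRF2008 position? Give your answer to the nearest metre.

20 m

Observed coordinate differences: Δφ = +0.00321°, Δλ = +0.00371°.
Converting to metres (1° lat = 111240 m, cos φ = 0.948308): observed ΔN = 357.1 m, observed ΔE = 391.4 m.
Subtracting the expected shift leaves a residual of 357.1 − (341.4) = 15.7 m north and 391.4 − (403.8) = -12.4 m east.
Residual distance = √(15.7² + (-12.4)²) = 20.0 m.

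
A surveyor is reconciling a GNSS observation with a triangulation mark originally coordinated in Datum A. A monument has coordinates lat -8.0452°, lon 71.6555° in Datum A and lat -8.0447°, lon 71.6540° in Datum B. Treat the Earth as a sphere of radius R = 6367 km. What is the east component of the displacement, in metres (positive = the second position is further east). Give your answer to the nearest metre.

ΔE = -165 m

Δφ = -8.0447° − -8.0452° = +0.0005°; Δλ = 71.6540° − 71.6555° = -0.0015°.
1° along a meridian = πR/180 = 111125 m.
ΔN = Δφ × 111125 = 55.6 m; ΔE = Δλ × 111125 × cos(-8.0452°) = -0.0015 × 111125 × 0.990158 = -165.0 m.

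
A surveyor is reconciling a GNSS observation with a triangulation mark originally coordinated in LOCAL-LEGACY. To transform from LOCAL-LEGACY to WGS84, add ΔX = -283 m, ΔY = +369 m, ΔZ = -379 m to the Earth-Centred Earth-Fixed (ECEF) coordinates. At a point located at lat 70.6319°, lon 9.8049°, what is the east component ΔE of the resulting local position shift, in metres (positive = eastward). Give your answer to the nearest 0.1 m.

ΔE = 411.8 m

The local east axis at (φ, λ) is (−sin λ, cos λ, 0), so ΔE = −sin(9.8049°)·(-283) + cos(9.8049°)·369 = 411.80 m.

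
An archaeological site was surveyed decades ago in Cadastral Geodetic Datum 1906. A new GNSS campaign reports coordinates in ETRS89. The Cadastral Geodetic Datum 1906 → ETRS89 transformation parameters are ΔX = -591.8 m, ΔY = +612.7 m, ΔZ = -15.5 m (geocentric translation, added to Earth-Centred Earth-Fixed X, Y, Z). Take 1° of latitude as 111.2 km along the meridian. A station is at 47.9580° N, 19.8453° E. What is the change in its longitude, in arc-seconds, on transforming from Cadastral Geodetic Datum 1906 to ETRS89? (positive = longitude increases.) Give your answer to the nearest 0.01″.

sin φ = 0.742654, cos φ = 0.669675, sin λ = 0.339482, cos λ = 0.940613.
East component: ΔE = −sin λ·ΔX + cos λ·ΔY = −(0.339482)(-591.8) + (0.940613)(612.7) = 777.22 m.
1° of latitude spans 111200 m; at latitude φ, 1° of longitude spans that × cos φ = 74467.9 m, so Δλ = 777.22 / 74467.9 × 3600 = 37.573″.

Δλ = 37.57″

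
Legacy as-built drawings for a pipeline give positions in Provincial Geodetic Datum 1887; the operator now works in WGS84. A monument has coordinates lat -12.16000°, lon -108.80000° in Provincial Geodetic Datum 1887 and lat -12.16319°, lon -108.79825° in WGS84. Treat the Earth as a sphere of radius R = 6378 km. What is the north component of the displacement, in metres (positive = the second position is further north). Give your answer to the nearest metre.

ΔN = -355 m

Δφ = -12.16319° − -12.16000° = -0.00319°; Δλ = -108.79825° − -108.80000° = +0.00175°.
1° along a meridian = πR/180 = 111317 m.
ΔN = Δφ × 111317 = -355.1 m; ΔE = Δλ × 111317 × cos(-12.16000°) = +0.00175 × 111317 × 0.977563 = 190.4 m.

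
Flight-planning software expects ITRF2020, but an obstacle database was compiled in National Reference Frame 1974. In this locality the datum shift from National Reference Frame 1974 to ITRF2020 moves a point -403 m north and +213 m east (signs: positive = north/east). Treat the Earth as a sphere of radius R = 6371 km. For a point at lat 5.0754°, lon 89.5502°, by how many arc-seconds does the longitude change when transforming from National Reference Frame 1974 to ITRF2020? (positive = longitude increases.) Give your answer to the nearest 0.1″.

At latitude 5.0754°, cos φ = 0.996079.
One radian of longitude at latitude φ spans R cos φ, so Δλ = ΔE / (R cos φ) = 213.0 / (6371000 × 0.996079) = 3.3564e-05 rad = 6.923″.

Δλ = 6.9″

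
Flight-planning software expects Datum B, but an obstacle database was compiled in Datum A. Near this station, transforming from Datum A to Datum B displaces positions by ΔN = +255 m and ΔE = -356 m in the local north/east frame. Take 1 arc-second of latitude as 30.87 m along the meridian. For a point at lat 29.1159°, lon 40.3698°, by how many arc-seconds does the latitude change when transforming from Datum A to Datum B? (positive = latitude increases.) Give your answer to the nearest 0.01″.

Δφ = 8.26″

1″ of latitude = 30.87 m, so Δφ = 255.0 / 30.87 = 8.260″.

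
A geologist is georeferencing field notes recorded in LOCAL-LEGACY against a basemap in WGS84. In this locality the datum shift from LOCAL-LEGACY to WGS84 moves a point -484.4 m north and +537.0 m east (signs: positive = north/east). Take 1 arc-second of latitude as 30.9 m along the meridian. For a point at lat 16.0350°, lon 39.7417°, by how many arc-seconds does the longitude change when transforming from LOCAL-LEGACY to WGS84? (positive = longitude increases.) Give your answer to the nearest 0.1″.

At latitude 16.0350°, cos φ = 0.961093.
1″ of longitude at this latitude = 30.90 × cos φ = 29.6978 m, so Δλ = 537.0 / 29.6978 = 18.082″.

Δλ = 18.1″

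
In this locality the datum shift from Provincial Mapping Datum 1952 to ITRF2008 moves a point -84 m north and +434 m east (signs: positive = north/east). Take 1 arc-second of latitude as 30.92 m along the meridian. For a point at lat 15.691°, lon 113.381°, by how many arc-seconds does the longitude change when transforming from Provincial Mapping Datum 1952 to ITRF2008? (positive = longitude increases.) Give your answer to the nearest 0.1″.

Δλ = 14.6″

At latitude 15.691°, cos φ = 0.962734.
1″ of longitude at this latitude = 30.92 × cos φ = 29.7677 m, so Δλ = 434.0 / 29.7677 = 14.580″.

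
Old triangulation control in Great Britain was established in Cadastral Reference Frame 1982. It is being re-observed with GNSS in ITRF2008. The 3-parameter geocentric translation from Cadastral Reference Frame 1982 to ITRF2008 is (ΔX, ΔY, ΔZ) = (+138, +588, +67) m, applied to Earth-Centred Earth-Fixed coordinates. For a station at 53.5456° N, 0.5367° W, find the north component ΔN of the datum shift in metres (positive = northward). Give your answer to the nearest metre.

The local north axis is (−sin φ cos λ, −sin φ sin λ, cos φ), giving ΔN = -110.993 + 4.430 + 39.810 = -66.75 m.

ΔN = -67 m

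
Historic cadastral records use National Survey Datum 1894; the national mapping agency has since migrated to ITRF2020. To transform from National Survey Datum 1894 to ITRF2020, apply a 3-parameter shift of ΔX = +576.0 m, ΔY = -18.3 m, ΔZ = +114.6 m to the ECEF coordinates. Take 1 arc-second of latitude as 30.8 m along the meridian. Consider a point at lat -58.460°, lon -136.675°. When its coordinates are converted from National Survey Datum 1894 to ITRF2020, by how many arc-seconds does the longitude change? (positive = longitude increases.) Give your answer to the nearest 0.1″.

sin φ = -0.852275, cos φ = 0.523094, sin λ = -0.686136, cos λ = -0.727473.
East component: ΔE = −sin λ·ΔX + cos λ·ΔY = −(-0.686136)(576.0) + (-0.727473)(-18.3) = 408.53 m.
1° of latitude spans 3600 × 30.80 = 110880 m; at latitude φ, 1° of longitude spans that × cos φ = 58000.6 m, so Δλ = 408.53 / 58000.6 × 3600 = 25.357″.

Δλ = 25.4″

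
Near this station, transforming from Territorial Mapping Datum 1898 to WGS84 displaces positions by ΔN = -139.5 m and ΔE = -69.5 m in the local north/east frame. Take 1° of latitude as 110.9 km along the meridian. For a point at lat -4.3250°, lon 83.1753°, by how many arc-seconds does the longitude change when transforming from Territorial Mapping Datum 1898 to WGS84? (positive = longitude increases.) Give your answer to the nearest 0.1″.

Δλ = -2.3″

At latitude -4.3250°, cos φ = 0.997152.
1° of longitude at this latitude = 110.9 × cos φ = 110.58 km, so Δλ = -69.5 / 110584.2 = -0.0006285° = -2.263″.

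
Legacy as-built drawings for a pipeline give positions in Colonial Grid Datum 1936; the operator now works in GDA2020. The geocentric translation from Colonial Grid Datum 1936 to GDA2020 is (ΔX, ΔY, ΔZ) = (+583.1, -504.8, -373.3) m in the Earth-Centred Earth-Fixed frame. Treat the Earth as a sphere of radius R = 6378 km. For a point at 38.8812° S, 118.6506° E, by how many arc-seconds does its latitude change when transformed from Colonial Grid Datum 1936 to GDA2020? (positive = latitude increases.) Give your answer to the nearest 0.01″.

sin φ = -0.627708, cos φ = 0.778449, sin λ = 0.877560, cos λ = -0.479467.
North component: ΔN = −sin φ cos λ·ΔX − sin φ sin λ·ΔY + cos φ·ΔZ = −(-0.627708)(-0.479467)(583.1) − (-0.627708)(0.877560)(-504.8) + (0.778449)(-373.3) = -744.16 m.
1° of latitude spans πR/180 = 111317 m, so Δφ = -744.16 / 111317 × 3600 = -24.066″.

Δφ = -24.07″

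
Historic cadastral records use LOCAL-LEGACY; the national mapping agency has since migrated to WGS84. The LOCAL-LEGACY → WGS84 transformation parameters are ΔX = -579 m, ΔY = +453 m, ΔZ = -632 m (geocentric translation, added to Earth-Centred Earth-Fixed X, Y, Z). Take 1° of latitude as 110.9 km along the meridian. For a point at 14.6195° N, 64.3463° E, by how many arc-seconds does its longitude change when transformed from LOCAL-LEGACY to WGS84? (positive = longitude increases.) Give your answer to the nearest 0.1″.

Δλ = 24.1″

sin φ = 0.252399, cos φ = 0.967623, sin λ = 0.901427, cos λ = 0.432931.
East component: ΔE = −sin λ·ΔX + cos λ·ΔY = −(0.901427)(-579) + (0.432931)(453) = 718.04 m.
1° of latitude spans 110900 m; at latitude φ, 1° of longitude spans that × cos φ = 107309.4 m, so Δλ = 718.04 / 107309.4 × 3600 = 24.089″.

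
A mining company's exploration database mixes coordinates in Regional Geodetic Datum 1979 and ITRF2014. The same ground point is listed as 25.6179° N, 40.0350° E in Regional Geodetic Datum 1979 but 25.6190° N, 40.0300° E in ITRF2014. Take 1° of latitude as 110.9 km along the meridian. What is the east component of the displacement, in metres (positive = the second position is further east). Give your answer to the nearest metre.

Δφ = 25.6190° − 25.6179° = +0.0011°; Δλ = 40.0300° − 40.0350° = -0.0050°.
ΔN = Δφ × 110900 = 122.0 m; ΔE = Δλ × 110900 × cos(25.6179°) = -0.0050 × 110900 × 0.901697 = -500.0 m.

ΔE = -500 m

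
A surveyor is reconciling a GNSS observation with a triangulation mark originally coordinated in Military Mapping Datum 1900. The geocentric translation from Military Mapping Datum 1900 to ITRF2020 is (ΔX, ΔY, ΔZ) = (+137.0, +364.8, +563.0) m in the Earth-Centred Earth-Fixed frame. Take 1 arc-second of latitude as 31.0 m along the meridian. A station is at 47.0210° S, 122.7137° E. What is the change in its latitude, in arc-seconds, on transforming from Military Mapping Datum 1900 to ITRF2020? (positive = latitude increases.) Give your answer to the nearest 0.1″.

Δφ = 17.9″

sin φ = -0.731604, cos φ = 0.681730, sin λ = 0.841382, cos λ = -0.540442.
North component: ΔN = −sin φ cos λ·ΔX − sin φ sin λ·ΔY + cos φ·ΔZ = −(-0.731604)(-0.540442)(137.0) − (-0.731604)(0.841382)(364.8) + (0.681730)(563.0) = 554.20 m.
1° of latitude spans 3600 × 31.00 = 111600 m, so Δφ = 554.20 / 111600 × 3600 = 17.877″.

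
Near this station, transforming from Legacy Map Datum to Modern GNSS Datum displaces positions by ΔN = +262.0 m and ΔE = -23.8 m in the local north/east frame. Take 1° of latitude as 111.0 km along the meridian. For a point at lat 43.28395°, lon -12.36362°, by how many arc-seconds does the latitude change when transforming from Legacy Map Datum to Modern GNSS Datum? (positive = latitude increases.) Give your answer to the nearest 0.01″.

Δφ = 8.50″

1° of latitude = 111.0 km, so Δφ = 262.0 / 111000 = 0.0023604° = 8.497″.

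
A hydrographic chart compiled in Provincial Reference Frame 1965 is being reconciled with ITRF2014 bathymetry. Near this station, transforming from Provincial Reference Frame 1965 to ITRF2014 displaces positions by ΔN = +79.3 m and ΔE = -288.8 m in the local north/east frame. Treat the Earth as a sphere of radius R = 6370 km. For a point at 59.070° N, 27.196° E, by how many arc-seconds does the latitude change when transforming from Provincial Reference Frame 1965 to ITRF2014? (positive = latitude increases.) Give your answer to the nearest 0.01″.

On a sphere of radius R, 1 rad of latitude = R, so Δφ = ΔN / R = 79.3 / 6370000 = 1.2449e-05 rad = 2.568″.

Δφ = 2.57″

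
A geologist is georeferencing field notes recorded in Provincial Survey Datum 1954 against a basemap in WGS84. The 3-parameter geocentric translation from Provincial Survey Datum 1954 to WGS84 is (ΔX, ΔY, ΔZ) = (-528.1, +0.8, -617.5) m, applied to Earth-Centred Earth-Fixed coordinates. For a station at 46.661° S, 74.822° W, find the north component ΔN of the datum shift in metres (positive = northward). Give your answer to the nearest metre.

The local north axis is (−sin φ cos λ, −sin φ sin λ, cos φ), giving ΔN = -100.562 − 0.562 − 423.799 = -524.92 m.

ΔN = -525 m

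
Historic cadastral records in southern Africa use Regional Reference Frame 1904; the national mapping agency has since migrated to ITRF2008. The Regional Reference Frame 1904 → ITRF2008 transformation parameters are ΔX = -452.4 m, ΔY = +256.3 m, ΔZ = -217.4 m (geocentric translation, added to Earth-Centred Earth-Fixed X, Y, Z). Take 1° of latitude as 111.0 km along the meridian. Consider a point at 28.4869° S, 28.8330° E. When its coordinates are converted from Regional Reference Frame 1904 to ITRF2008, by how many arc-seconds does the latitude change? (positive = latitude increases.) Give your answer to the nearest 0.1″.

sin φ = -0.476958, cos φ = 0.878926, sin λ = 0.482258, cos λ = 0.876029.
North component: ΔN = −sin φ cos λ·ΔX − sin φ sin λ·ΔY + cos φ·ΔZ = −(-0.476958)(0.876029)(-452.4) − (-0.476958)(0.482258)(256.3) + (0.878926)(-217.4) = -321.15 m.
1° of latitude spans 111000 m, so Δφ = -321.15 / 111000 × 3600 = -10.416″.

Δφ = -10.4″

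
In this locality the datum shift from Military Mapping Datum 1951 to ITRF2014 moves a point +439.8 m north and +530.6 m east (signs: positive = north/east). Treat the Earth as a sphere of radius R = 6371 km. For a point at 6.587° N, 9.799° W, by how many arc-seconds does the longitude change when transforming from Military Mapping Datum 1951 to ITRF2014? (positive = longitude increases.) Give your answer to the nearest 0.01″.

At latitude 6.587°, cos φ = 0.993399.
One radian of longitude at latitude φ spans R cos φ, so Δλ = ΔE / (R cos φ) = 530.6 / (6371000 × 0.993399) = 8.3837e-05 rad = 17.293″.

Δλ = 17.29″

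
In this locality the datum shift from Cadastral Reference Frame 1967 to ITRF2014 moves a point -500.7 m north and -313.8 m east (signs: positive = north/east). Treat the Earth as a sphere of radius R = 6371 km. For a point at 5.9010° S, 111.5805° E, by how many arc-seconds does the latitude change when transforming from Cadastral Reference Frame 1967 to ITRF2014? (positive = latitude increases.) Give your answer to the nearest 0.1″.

Δφ = -16.2″

On a sphere of radius R, 1 rad of latitude = R, so Δφ = ΔN / R = -500.7 / 6371000 = -7.8590e-05 rad = -16.210″.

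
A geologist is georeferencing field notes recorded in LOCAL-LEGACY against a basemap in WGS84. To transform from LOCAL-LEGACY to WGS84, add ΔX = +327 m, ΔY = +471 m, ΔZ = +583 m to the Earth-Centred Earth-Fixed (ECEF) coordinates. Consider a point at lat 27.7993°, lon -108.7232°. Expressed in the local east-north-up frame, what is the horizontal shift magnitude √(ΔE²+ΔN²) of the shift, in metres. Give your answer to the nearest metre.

The local east axis at (φ, λ) is (−sin λ, cos λ, 0), so ΔE = −sin(-108.7232°)·327 + cos(-108.7232°)·471 = 158.51 m.
The local north axis is (−sin φ cos λ, −sin φ sin λ, cos φ), giving ΔN = 48.954 + 208.039 + 515.714 = 772.71 m.
Horizontal magnitude = √(ΔE² + ΔN²) = √(158.51² + 772.71²) = 788.80 m.

789 m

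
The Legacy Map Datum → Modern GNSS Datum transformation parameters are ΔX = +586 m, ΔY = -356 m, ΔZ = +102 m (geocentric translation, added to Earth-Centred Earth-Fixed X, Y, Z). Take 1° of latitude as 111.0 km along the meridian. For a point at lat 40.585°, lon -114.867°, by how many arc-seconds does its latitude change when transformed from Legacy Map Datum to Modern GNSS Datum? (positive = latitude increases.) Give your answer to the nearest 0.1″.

Δφ = 0.9″

sin φ = 0.650575, cos φ = 0.759442, sin λ = -0.907286, cos λ = -0.420513.
North component: ΔN = −sin φ cos λ·ΔX − sin φ sin λ·ΔY + cos φ·ΔZ = −(0.650575)(-0.420513)(586) − (0.650575)(-0.907286)(-356) + (0.759442)(102) = 27.65 m.
1° of latitude spans 111000 m, so Δφ = 27.65 / 111000 × 3600 = 0.897″.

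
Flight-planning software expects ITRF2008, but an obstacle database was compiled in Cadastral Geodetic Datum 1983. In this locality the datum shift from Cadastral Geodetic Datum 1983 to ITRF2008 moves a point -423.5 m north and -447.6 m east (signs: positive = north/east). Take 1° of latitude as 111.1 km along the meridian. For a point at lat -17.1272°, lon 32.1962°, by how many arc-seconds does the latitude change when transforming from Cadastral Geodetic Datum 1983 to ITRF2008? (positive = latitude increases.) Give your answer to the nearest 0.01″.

1° of latitude = 111.1 km, so Δφ = -423.5 / 111100 = -0.0038119° = -13.723″.

Δφ = -13.72″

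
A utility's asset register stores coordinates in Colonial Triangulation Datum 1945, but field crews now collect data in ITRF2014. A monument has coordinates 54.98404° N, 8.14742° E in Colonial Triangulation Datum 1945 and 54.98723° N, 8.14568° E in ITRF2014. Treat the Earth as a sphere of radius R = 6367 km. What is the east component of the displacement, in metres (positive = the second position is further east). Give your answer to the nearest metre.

ΔE = -111 m

Δφ = 54.98723° − 54.98404° = +0.00319°; Δλ = 8.14568° − 8.14742° = -0.00174°.
1° along a meridian = πR/180 = 111125 m.
ΔN = Δφ × 111125 = 354.5 m; ΔE = Δλ × 111125 × cos(54.98404°) = -0.00174 × 111125 × 0.573805 = -110.9 m.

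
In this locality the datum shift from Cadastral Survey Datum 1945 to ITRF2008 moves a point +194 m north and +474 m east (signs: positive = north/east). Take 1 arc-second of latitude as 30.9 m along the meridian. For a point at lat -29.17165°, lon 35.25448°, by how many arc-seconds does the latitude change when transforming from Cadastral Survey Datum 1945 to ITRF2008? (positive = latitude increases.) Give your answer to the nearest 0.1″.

Δφ = 6.3″

1″ of latitude = 30.90 m, so Δφ = 194.0 / 30.90 = 6.278″.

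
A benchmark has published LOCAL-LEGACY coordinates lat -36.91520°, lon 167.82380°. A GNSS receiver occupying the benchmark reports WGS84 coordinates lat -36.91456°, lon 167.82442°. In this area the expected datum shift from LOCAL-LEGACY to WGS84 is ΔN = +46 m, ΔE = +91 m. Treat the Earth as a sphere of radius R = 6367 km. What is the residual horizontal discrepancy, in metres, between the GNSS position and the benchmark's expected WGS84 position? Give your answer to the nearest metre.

Observed coordinate differences: Δφ = +0.00064°, Δλ = +0.00062°.
Converting to metres (1° lat = 111125 m, cos φ = 0.799525): observed ΔN = 71.1 m, observed ΔE = 55.1 m.
Subtracting the expected shift leaves a residual of 71.1 − (46) = 25.1 m north and 55.1 − (91) = -35.9 m east.
Residual distance = √(25.1² + (-35.9)²) = 43.8 m.

44 m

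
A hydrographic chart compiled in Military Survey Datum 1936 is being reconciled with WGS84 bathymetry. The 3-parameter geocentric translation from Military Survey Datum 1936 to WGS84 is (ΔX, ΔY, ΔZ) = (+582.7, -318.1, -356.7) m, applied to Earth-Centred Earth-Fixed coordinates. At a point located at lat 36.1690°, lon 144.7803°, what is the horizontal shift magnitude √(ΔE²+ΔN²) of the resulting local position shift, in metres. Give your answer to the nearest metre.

127 m

The local east axis at (φ, λ) is (−sin λ, cos λ, 0), so ΔE = −sin(144.7803°)·582.7 + cos(144.7803°)·(-318.1) = -76.18 m.
The local north axis is (−sin φ cos λ, −sin φ sin λ, cos φ), giving ΔN = 280.941 + 108.268 − 287.957 = 101.25 m.
Horizontal magnitude = √(ΔE² + ΔN²) = √((-76.18)² + 101.25²) = 126.71 m.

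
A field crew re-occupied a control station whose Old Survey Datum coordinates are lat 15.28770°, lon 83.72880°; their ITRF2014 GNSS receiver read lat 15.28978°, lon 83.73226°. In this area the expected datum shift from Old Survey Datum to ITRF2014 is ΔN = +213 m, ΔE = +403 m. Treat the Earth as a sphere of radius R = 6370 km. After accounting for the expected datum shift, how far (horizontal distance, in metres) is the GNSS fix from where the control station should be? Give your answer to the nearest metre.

Observed coordinate differences: Δφ = +0.00208°, Δλ = +0.00346°.
Converting to metres (1° lat = 111177 m, cos φ = 0.964614): observed ΔN = 231.2 m, observed ΔE = 371.1 m.
Subtracting the expected shift leaves a residual of 231.2 − (213) = 18.2 m north and 371.1 − (403) = -31.9 m east.
Residual distance = √(18.2² + (-31.9)²) = 36.8 m.

37 m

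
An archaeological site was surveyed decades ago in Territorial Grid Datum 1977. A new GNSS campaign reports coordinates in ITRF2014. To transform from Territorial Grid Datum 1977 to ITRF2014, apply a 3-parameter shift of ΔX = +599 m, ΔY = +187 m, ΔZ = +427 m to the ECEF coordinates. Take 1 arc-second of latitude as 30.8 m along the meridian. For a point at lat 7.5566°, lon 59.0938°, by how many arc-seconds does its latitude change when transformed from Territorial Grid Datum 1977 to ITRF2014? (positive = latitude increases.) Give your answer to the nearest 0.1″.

Δφ = 11.7″

sin φ = 0.131506, cos φ = 0.991315, sin λ = 0.858009, cos λ = 0.513634.
North component: ΔN = −sin φ cos λ·ΔX − sin φ sin λ·ΔY + cos φ·ΔZ = −(0.131506)(0.513634)(599) − (0.131506)(0.858009)(187) + (0.991315)(427) = 361.73 m.
1° of latitude spans 3600 × 30.80 = 110880 m, so Δφ = 361.73 / 110880 × 3600 = 11.745″.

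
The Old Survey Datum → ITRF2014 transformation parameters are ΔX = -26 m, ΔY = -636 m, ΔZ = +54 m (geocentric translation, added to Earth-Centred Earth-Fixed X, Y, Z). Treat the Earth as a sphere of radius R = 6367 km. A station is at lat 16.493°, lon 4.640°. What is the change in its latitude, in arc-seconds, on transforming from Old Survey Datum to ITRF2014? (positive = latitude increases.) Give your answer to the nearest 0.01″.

Δφ = 2.39″

sin φ = 0.283898, cos φ = 0.958854, sin λ = 0.080895, cos λ = 0.996723.
North component: ΔN = −sin φ cos λ·ΔX − sin φ sin λ·ΔY + cos φ·ΔZ = −(0.283898)(0.996723)(-26) − (0.283898)(0.080895)(-636) + (0.958854)(54) = 73.74 m.
1° of latitude spans πR/180 = 111125 m, so Δφ = 73.74 / 111125 × 3600 = 2.389″.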